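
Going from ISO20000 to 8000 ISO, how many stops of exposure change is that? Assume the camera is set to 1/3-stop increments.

1 1/3 stops

20000 → 16000 → 12800 → 10000 → 8000 — count the steps: 4 third-stops = 1 1/3 stops.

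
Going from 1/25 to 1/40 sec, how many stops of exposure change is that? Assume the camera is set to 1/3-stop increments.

2/3 stop

1/25 → 1/30 → 1/40 — count the steps: 2 third-stops = 2/3 stop.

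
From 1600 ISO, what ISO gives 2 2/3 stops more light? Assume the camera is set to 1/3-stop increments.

ISO: 1600 → 2000 → 2500 → 3200 → 4000 → 5000 → 6400 → 8000 → 10000 — 2 2/3 stops higher (brighter).

ISO 10000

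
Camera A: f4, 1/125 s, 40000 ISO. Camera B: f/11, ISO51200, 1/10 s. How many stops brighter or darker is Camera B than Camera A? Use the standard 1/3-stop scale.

1 stop brighter

Aperture: f/4 → f/4.5 → f/5 → f/5.6 → f/6.3 → f/7.1 → f/8 → f/9 → f/10 → f/11 — 3 stops narrower (darker).
Shutter speed: 1/125 → 1/100 → 1/80 → 1/60 → 1/50 → 1/40 → 1/30 → 1/25 → 1/20 → 1/15 → 1/13 → 1/10 — 3 2/3 stops slower (brighter).
ISO: 40000 → 51200 — 1/3 stop higher (brighter).
Net: −3 +3 2/3 +1/3 = +1 stop.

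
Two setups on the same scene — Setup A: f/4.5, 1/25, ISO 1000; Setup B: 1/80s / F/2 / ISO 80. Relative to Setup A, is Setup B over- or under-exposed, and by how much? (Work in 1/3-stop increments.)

Aperture: f/4.5 → f/4 → f/3.5 → f/3.2 → f/2.8 → f/2.5 → f/2.2 → f/2 — 2 1/3 stops larger aperture (brighter).
Shutter speed: 1/25 → 1/30 → 1/40 → 1/50 → 1/60 → 1/80 — 1 2/3 stops faster (darker).
ISO: 1000 → 800 → 640 → 500 → 400 → 320 → 250 → 200 → 160 → 125 → 100 → 80 — 3 2/3 stops lower (darker).
Net: +2 1/3 −1 2/3 −3 2/3 = −3 stops.

3 stops darker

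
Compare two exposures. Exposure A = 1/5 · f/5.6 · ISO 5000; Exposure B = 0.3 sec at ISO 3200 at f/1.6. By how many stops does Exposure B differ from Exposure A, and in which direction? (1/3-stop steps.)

Aperture: f/5.6 → f/5 → f/4.5 → f/4 → f/3.5 → f/3.2 → f/2.8 → f/2.5 → f/2.2 → f/2 → f/1.8 → f/1.6 — 3 2/3 stops wider (brighter).
Shutter speed: 1/5 → 1/4 → 0.3 — 2/3 stop longer (brighter).
ISO: 5000 → 4000 → 3200 — 2/3 stop lower (darker).
Net: +3 2/3 +2/3 −2/3 = +3 2/3 stops.

3 2/3 stops brighter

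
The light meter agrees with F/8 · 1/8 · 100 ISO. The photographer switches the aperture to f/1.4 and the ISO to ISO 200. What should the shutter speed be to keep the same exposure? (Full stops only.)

1/500s

Aperture: f/8 → f/5.6 → f/4 → f/2.8 → f/2 → f/1.4 — 5 stops larger aperture (brighter).
ISO: 100 → 200 — 1 stop raised (brighter).
Net change so far: 6 stops brighter. Offset with the shutter speed: 1/8 → 1/15 → 1/30 → 1/60 → 1/125 → 1/250 → 1/500.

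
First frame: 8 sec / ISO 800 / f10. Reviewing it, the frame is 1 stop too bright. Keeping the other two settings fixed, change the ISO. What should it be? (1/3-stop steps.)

Overexposed by 1 stop → need 1 stop darker.
ISO: 800 → 640 → 500 → 400.

ISO 400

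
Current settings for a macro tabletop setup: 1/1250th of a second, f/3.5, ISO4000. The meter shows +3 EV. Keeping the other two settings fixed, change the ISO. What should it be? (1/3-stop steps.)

Overexposed by 3 stops → need 3 stops darker.
ISO: 4000 → 3200 → 2500 → 2000 → 1600 → 1250 → 1000 → 800 → 640 → 500.

ISO 500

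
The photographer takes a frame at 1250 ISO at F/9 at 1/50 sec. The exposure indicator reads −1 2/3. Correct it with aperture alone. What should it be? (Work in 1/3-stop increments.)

f/5

Underexposed by 1 2/3 stops → need 1 2/3 stops brighter.
Aperture: f/9 → f/8 → f/7.1 → f/6.3 → f/5.6 → f/5.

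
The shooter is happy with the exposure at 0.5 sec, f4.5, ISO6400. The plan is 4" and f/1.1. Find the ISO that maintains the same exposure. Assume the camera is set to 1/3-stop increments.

Shutter speed: 0.5 → 0.6 → 0.8 → 1 → 1.3 → 1.6 → 2 → 2.5 → 3.2 → 4 — 3 stops longer (brighter).
Aperture: f/4.5 → f/4 → f/3.5 → f/3.2 → f/2.8 → f/2.5 → f/2.2 → f/2 → f/1.8 → f/1.6 → f/1.4 → f/1.2 → f/1.1 — 4 stops larger aperture (brighter).
Net change so far: 7 stops brighter. Offset with the ISO: 6400 → 5000 → 4000 → 3200 → 2500 → 2000 → 1600 → 1250 → 1000 → 800 → 640 → 500 → 400 → 320 → 250 → 200 → 160 → 125 → 100 → 80 → 64 → 50.

ISO 50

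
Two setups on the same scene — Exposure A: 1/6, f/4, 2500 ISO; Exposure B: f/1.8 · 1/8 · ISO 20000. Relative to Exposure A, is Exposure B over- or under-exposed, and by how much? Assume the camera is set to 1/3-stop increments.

5 stops brighter

Aperture: f/4 → f/3.5 → f/3.2 → f/2.8 → f/2.5 → f/2.2 → f/2 → f/1.8 — 2 1/3 stops wider (brighter).
Shutter speed: 1/6 → 1/8 — 1/3 stop shorter (darker).
ISO: 2500 → 3200 → 4000 → 5000 → 6400 → 8000 → 10000 → 12800 → 16000 → 20000 — 3 stops raised (brighter).
Net: +2 1/3 −1/3 +3 = +5 stops.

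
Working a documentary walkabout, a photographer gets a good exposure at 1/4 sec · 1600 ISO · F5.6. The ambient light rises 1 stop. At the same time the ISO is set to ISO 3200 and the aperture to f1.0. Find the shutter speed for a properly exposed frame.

1/500s

Scene light: 1 stop brighter.
ISO: 1600 → 3200 — 1 stop higher (brighter).
Aperture: f/5.6 → f/4 → f/2.8 → f/2 → f/1.4 → f/1.0 — 5 stops wider (brighter).
Net so far: 7 stops brighter. Shutter speed: 1/4 → 1/8 → 1/15 → 1/30 → 1/60 → 1/125 → 1/250 → 1/500.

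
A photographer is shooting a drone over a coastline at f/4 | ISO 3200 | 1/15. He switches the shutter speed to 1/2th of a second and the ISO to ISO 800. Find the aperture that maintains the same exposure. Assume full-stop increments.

Shutter speed: 1/15 → 1/8 → 1/4 → 1/2 — 3 stops slower (brighter).
ISO: 3200 → 1600 → 800 — 2 stops lower (darker).
Net change so far: 1 stop brighter. Offset with the aperture: f/4 → f/5.6.

f/5.6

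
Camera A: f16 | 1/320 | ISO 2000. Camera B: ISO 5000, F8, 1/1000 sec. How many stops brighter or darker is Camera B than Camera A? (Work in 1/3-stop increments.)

1 2/3 stops brighter

Aperture: f/16 → f/14 → f/13 → f/11 → f/10 → f/9 → f/8 — 2 stops opened up (brighter).
Shutter speed: 1/320 → 1/400 → 1/500 → 1/640 → 1/800 → 1/1000 — 1 2/3 stops faster (darker).
ISO: 2000 → 2500 → 3200 → 4000 → 5000 — 1 1/3 stops higher (brighter).
Net: +2 −1 2/3 +1 1/3 = +1 2/3 stops.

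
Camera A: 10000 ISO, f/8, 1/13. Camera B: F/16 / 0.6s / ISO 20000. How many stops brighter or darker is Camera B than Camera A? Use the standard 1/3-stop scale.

2 stops brighter

Aperture: f/8 → f/9 → f/10 → f/11 → f/13 → f/14 → f/16 — 2 stops narrower (darker).
Shutter speed: 1/13 → 1/10 → 1/8 → 1/6 → 1/5 → 1/4 → 0.3 → 0.4 → 0.5 → 0.6 — 3 stops slower (brighter).
ISO: 10000 → 12800 → 16000 → 20000 — 1 stop raised (brighter).
Net: −2 +3 +1 = +2 stops.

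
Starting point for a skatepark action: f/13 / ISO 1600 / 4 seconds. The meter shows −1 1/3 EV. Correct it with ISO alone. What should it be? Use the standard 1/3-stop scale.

Underexposed by 1 1/3 stops → need 1 1/3 stops brighter.
ISO: 1600 → 2000 → 2500 → 3200 → 4000.

ISO 4000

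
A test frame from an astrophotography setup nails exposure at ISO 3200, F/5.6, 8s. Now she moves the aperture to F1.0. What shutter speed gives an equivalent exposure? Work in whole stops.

Aperture: f/5.6 → f/4 → f/2.8 → f/2 → f/1.4 → f/1.0 — 5 stops wider (brighter).
Need 5 stops darker from the shutter speed: 8 → 4 → 2 → 1 → 1/2 → 1/4.

1/4s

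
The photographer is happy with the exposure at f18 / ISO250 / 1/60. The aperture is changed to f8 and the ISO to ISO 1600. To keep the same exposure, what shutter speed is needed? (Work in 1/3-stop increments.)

Aperture: f/18 → f/16 → f/14 → f/13 → f/11 → f/10 → f/9 → f/8 — 2 1/3 stops larger aperture (brighter).
ISO: 250 → 320 → 400 → 500 → 640 → 800 → 1000 → 1250 → 1600 — 2 2/3 stops higher (brighter).
Net change so far: 5 stops brighter. Offset with the shutter speed: 1/60 → 1/80 → 1/100 → 1/125 → 1/160 → 1/200 → 1/250 → 1/320 → 1/400 → 1/500 → 1/640 → 1/800 → 1/1000 → 1/1250 → 1/1600 → 1/2000.

1/2000s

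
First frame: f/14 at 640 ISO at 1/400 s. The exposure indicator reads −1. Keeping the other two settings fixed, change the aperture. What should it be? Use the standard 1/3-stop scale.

f/10

Underexposed by 1 stop → need 1 stop brighter.
Aperture: f/14 → f/13 → f/11 → f/10.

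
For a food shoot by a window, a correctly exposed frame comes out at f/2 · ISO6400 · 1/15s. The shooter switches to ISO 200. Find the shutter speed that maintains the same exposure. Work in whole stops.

2 s

ISO: 6400 → 3200 → 1600 → 800 → 400 → 200 — 5 stops lower (darker).
Need 5 stops brighter from the shutter speed: 1/15 → 1/8 → 1/4 → 1/2 → 1 → 2.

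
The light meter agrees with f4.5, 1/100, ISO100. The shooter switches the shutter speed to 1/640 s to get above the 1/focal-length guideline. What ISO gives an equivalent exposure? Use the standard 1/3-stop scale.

ISO 640

Shutter speed: 1/100 → 1/125 → 1/160 → 1/200 → 1/250 → 1/320 → 1/400 → 1/500 → 1/640 — 2 2/3 stops shorter (darker).
Need 2 2/3 stops brighter from the ISO: 100 → 125 → 160 → 200 → 250 → 320 → 400 → 500 → 640.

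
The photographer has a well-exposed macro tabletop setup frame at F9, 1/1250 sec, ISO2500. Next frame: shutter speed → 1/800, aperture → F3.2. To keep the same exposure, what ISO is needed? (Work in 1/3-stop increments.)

Shutter speed: 1/1250 → 1/1000 → 1/800 — 2/3 stop slower (brighter).
Aperture: f/9 → f/8 → f/7.1 → f/6.3 → f/5.6 → f/5 → f/4.5 → f/4 → f/3.5 → f/3.2 — 3 stops wider (brighter).
Net change so far: 3 2/3 stops brighter. Offset with the ISO: 2500 → 2000 → 1600 → 1250 → 1000 → 800 → 640 → 500 → 400 → 320 → 250 → 200.

ISO 200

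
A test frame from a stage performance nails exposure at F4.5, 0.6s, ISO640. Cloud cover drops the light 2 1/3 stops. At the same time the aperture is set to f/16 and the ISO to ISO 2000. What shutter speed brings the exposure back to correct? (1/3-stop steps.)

13 s

Scene light: 2 1/3 stops darker.
Aperture: f/4.5 → f/5 → f/5.6 → f/6.3 → f/7.1 → f/8 → f/9 → f/10 → f/11 → f/13 → f/14 → f/16 — 3 2/3 stops smaller aperture (darker).
ISO: 640 → 800 → 1000 → 1250 → 1600 → 2000 — 1 2/3 stops higher (brighter).
Net so far: 4 1/3 stops darker. Shutter speed: 0.6 → 0.8 → 1 → 1.3 → 1.6 → 2 → 2.5 → 3.2 → 4 → 5 → 6 → 8 → 10 → 13.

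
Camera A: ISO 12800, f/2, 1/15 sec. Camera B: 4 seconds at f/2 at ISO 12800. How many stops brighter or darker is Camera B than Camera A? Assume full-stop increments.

6 stops brighter

Aperture: unchanged.
Shutter speed: 1/15 → 1/8 → 1/4 → 1/2 → 1 → 2 → 4 — 6 stops longer (brighter).
ISO: unchanged.
Net: +6 = +6 stops.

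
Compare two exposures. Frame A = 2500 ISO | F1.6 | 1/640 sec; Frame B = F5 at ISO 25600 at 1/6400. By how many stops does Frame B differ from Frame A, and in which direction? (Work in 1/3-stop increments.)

3 1/3 stops darker

Aperture: f/1.6 → f/1.8 → f/2 → f/2.2 → f/2.5 → f/2.8 → f/3.2 → f/3.5 → f/4 → f/4.5 → f/5 — 3 1/3 stops smaller aperture (darker).
Shutter speed: 1/640 → 1/800 → 1/1000 → 1/1250 → 1/1600 → 1/2000 → 1/2500 → 1/3200 → 1/4000 → 1/5000 → 1/6400 — 3 1/3 stops shorter (darker).
ISO: 2500 → 3200 → 4000 → 5000 → 6400 → 8000 → 10000 → 12800 → 16000 → 20000 → 25600 — 3 1/3 stops raised (brighter).
Net: −3 1/3 −3 1/3 +3 1/3 = −3 1/3 stops.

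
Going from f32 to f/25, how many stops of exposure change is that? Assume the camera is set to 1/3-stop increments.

2/3 stop

f/32 → f/29 → f/25 — count the steps: 2 third-stops = 2/3 stop.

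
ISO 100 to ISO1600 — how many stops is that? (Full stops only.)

4 stops

100 → 200 → 400 → 800 → 1600 — count the steps: 4 stops.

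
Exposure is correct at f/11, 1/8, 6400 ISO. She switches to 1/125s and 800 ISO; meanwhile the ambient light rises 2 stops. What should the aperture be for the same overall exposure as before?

f/2

Scene light: 2 stops brighter.
Shutter speed: 1/8 → 1/15 → 1/30 → 1/60 → 1/125 — 4 stops faster (darker).
ISO: 6400 → 3200 → 1600 → 800 — 3 stops lower (darker).
Net so far: 5 stops darker. Aperture: f/11 → f/8 → f/5.6 → f/4 → f/2.8 → f/2.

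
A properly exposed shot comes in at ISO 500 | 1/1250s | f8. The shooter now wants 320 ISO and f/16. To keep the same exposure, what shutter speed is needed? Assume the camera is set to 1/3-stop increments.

1/200s

ISO: 500 → 400 → 320 — 2/3 stop lower (darker).
Aperture: f/8 → f/9 → f/10 → f/11 → f/13 → f/14 → f/16 — 2 stops stopped down (darker).
Net change so far: 2 2/3 stops darker. Offset with the shutter speed: 1/1250 → 1/1000 → 1/800 → 1/640 → 1/500 → 1/400 → 1/320 → 1/250 → 1/200.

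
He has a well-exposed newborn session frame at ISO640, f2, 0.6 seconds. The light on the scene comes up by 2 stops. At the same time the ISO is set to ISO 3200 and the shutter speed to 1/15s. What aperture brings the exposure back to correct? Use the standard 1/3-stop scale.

Scene light: 2 stops brighter.
ISO: 640 → 800 → 1000 → 1250 → 1600 → 2000 → 2500 → 3200 — 2 1/3 stops higher (brighter).
Shutter speed: 0.6 → 0.5 → 0.4 → 0.3 → 1/4 → 1/5 → 1/6 → 1/8 → 1/10 → 1/13 → 1/15 — 3 1/3 stops faster (darker).
Net so far: 1 stop brighter. Aperture: f/2 → f/2.2 → f/2.5 → f/2.8.

f/2.8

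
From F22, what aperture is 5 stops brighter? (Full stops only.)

f/4

Aperture: f/22 → f/16 → f/11 → f/8 → f/5.6 → f/4 — 5 stops larger aperture (brighter).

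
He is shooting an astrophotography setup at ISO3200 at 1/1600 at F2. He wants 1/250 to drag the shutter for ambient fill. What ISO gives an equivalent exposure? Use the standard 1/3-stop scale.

Shutter speed: 1/1600 → 1/1250 → 1/1000 → 1/800 → 1/640 → 1/500 → 1/400 → 1/320 → 1/250 — 2 2/3 stops slower (brighter).
Need 2 2/3 stops darker from the ISO: 3200 → 2500 → 2000 → 1600 → 1250 → 1000 → 800 → 640 → 500.

ISO 500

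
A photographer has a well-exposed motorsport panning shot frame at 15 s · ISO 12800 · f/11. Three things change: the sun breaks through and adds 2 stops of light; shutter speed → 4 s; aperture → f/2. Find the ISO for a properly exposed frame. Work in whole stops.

ISO 400

Scene light: 2 stops brighter.
Shutter speed: 15 → 8 → 4 — 2 stops shorter (darker).
Aperture: f/11 → f/8 → f/5.6 → f/4 → f/2.8 → f/2 — 5 stops larger aperture (brighter).
Net so far: 5 stops brighter. ISO: 12800 → 6400 → 3200 → 1600 → 800 → 400.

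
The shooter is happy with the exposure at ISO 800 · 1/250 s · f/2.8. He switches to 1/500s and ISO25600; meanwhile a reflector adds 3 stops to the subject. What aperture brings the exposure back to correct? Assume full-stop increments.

f/32

Scene light: 3 stops brighter.
Shutter speed: 1/250 → 1/500 — 1 stop shorter (darker).
ISO: 800 → 1600 → 3200 → 6400 → 12800 → 25600 — 5 stops higher (brighter).
Net so far: 7 stops brighter. Aperture: f/2.8 → f/4 → f/5.6 → f/8 → f/11 → f/16 → f/22 → f/32.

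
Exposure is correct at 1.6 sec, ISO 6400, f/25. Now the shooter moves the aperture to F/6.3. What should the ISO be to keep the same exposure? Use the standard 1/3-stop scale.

ISO 400

Aperture: f/25 → f/22 → f/20 → f/18 → f/16 → f/14 → f/13 → f/11 → f/10 → f/9 → f/8 → f/7.1 → f/6.3 — 4 stops opened up (brighter).
Need 4 stops darker from the ISO: 6400 → 5000 → 4000 → 3200 → 2500 → 2000 → 1600 → 1250 → 1000 → 800 → 640 → 500 → 400.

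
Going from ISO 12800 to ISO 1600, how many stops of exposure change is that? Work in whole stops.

3 stops

12800 → 6400 → 3200 → 1600 — count the steps: 3 stops.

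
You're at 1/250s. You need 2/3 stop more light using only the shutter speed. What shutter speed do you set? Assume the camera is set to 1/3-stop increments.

Shutter speed: 1/250 → 1/200 → 1/160 — 2/3 stop slower (brighter).

1/160s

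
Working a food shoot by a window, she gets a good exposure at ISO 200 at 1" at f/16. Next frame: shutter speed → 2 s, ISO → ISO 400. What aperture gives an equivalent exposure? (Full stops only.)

Shutter speed: 1 → 2 — 1 stop slower (brighter).
ISO: 200 → 400 — 1 stop raised (brighter).
Net change so far: 2 stops brighter. Offset with the aperture: f/16 → f/22 → f/32.

f/32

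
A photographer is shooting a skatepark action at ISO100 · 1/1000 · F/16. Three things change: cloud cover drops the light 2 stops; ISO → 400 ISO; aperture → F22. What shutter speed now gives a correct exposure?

Scene light: 2 stops darker.
ISO: 100 → 200 → 400 — 2 stops raised (brighter).
Aperture: f/16 → f/22 — 1 stop narrower (darker).
Net so far: 1 stop darker. Shutter speed: 1/1000 → 1/500.

1/500s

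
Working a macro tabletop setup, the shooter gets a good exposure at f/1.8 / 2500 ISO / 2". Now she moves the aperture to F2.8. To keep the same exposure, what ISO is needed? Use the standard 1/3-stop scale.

ISO 6400

Aperture: f/1.8 → f/2 → f/2.2 → f/2.5 → f/2.8 — 1 1/3 stops stopped down (darker).
Need 1 1/3 stops brighter from the ISO: 2500 → 3200 → 4000 → 5000 → 6400.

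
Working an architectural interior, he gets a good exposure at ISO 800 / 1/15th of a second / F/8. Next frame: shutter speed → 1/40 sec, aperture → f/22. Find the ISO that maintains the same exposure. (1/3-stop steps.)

Shutter speed: 1/15 → 1/20 → 1/25 → 1/30 → 1/40 — 1 1/3 stops faster (darker).
Aperture: f/8 → f/9 → f/10 → f/11 → f/13 → f/14 → f/16 → f/18 → f/20 → f/22 — 3 stops stopped down (darker).
Net change so far: 4 1/3 stops darker. Offset with the ISO: 800 → 1000 → 1250 → 1600 → 2000 → 2500 → 3200 → 4000 → 5000 → 6400 → 8000 → 10000 → 12800 → 16000.

ISO 16000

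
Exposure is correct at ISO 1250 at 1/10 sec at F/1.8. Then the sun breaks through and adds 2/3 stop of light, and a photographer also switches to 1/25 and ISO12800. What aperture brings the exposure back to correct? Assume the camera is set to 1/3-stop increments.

Scene light: 2/3 stop brighter.
Shutter speed: 1/10 → 1/13 → 1/15 → 1/20 → 1/25 — 1 1/3 stops faster (darker).
ISO: 1250 → 1600 → 2000 → 2500 → 3200 → 4000 → 5000 → 6400 → 8000 → 10000 → 12800 — 3 1/3 stops higher (brighter).
Net so far: 2 2/3 stops brighter. Aperture: f/1.8 → f/2 → f/2.2 → f/2.5 → f/2.8 → f/3.2 → f/3.5 → f/4 → f/4.5.

f/4.5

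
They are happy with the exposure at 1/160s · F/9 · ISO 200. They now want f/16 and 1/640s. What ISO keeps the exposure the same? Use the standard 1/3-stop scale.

ISO 2500

Aperture: f/9 → f/10 → f/11 → f/13 → f/14 → f/16 — 1 2/3 stops stopped down (darker).
Shutter speed: 1/160 → 1/200 → 1/250 → 1/320 → 1/400 → 1/500 → 1/640 — 2 stops shorter (darker).
Net change so far: 3 2/3 stops darker. Offset with the ISO: 200 → 250 → 320 → 400 → 500 → 640 → 800 → 1000 → 1250 → 1600 → 2000 → 2500.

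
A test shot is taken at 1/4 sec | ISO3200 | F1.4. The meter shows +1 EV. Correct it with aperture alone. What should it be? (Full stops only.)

Overexposed by 1 stop → need 1 stop darker.
Aperture: f/1.4 → f/2.

f/2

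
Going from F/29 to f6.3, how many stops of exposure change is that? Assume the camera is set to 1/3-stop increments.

4 1/3 stops

f/29 → f/25 → f/22 → f/20 → f/18 → f/16 → f/14 → f/13 → f/11 → f/10 → f/9 → f/8 → f/7.1 → f/6.3 — count the steps: 13 third-stops = 4 1/3 stops.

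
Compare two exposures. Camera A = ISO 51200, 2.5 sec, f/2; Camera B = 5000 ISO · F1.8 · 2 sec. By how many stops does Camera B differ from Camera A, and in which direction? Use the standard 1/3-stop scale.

Aperture: f/2 → f/1.8 — 1/3 stop wider (brighter).
Shutter speed: 2.5 → 2 — 1/3 stop faster (darker).
ISO: 51200 → 40000 → 32000 → 25600 → 20000 → 16000 → 12800 → 10000 → 8000 → 6400 → 5000 — 3 1/3 stops lower (darker).
Net: +1/3 −1/3 −3 1/3 = −3 1/3 stops.

3 1/3 stops darker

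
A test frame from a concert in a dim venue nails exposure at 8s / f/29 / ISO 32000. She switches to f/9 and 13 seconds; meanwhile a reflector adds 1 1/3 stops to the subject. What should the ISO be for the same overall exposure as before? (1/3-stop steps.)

ISO 800

Scene light: 1 1/3 stops brighter.
Aperture: f/29 → f/25 → f/22 → f/20 → f/18 → f/16 → f/14 → f/13 → f/11 → f/10 → f/9 — 3 1/3 stops larger aperture (brighter).
Shutter speed: 8 → 10 → 13 — 2/3 stop slower (brighter).
Net so far: 5 1/3 stops brighter. ISO: 32000 → 25600 → 20000 → 16000 → 12800 → 10000 → 8000 → 6400 → 5000 → 4000 → 3200 → 2500 → 2000 → 1600 → 1250 → 1000 → 800.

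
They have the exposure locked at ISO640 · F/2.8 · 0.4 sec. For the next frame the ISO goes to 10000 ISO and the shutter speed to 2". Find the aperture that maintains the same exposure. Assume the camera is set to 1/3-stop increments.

f/25

ISO: 640 → 800 → 1000 → 1250 → 1600 → 2000 → 2500 → 3200 → 4000 → 5000 → 6400 → 8000 → 10000 — 4 stops raised (brighter).
Shutter speed: 0.4 → 0.5 → 0.6 → 0.8 → 1 → 1.3 → 1.6 → 2 — 2 1/3 stops longer (brighter).
Net change so far: 6 1/3 stops brighter. Offset with the aperture: f/2.8 → f/3.2 → f/3.5 → f/4 → f/4.5 → f/5 → f/5.6 → f/6.3 → f/7.1 → f/8 → f/9 → f/10 → f/11 → f/13 → f/14 → f/16 → f/18 → f/20 → f/22 → f/25.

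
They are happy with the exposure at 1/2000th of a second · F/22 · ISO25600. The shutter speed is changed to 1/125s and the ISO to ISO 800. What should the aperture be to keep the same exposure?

Shutter speed: 1/2000 → 1/1000 → 1/500 → 1/250 → 1/125 — 4 stops longer (brighter).
ISO: 25600 → 12800 → 6400 → 3200 → 1600 → 800 — 5 stops lower (darker).
Net change so far: 1 stop darker. Offset with the aperture: f/22 → f/16.

f/16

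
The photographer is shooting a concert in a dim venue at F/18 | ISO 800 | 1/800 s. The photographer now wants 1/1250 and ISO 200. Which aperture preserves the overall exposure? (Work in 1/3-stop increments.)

Shutter speed: 1/800 → 1/1000 → 1/1250 — 2/3 stop shorter (darker).
ISO: 800 → 640 → 500 → 400 → 320 → 250 → 200 — 2 stops dropped (darker).
Net change so far: 2 2/3 stops darker. Offset with the aperture: f/18 → f/16 → f/14 → f/13 → f/11 → f/10 → f/9 → f/8 → f/7.1.

f/7.1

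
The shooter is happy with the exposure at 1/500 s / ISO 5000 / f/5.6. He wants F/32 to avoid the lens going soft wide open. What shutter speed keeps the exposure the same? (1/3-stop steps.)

Aperture: f/5.6 → f/6.3 → f/7.1 → f/8 → f/9 → f/10 → f/11 → f/13 → f/14 → f/16 → f/18 → f/20 → f/22 → f/25 → f/29 → f/32 — 5 stops smaller aperture (darker).
Need 5 stops brighter from the shutter speed: 1/500 → 1/400 → 1/320 → 1/250 → 1/200 → 1/160 → 1/125 → 1/100 → 1/80 → 1/60 → 1/50 → 1/40 → 1/30 → 1/25 → 1/20 → 1/15.

1/15s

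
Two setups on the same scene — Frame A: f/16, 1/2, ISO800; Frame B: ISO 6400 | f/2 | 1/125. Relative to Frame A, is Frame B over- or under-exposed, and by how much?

Aperture: f/16 → f/11 → f/8 → f/5.6 → f/4 → f/2.8 → f/2 — 6 stops wider (brighter).
Shutter speed: 1/2 → 1/4 → 1/8 → 1/15 → 1/30 → 1/60 → 1/125 — 6 stops shorter (darker).
ISO: 800 → 1600 → 3200 → 6400 — 3 stops higher (brighter).
Net: +6 −6 +3 = +3 stops.

3 stops brighter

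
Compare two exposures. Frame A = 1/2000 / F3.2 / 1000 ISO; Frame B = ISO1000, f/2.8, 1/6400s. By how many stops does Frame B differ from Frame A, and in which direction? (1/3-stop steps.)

1 1/3 stops darker

Aperture: f/3.2 → f/2.8 — 1/3 stop larger aperture (brighter).
Shutter speed: 1/2000 → 1/2500 → 1/3200 → 1/4000 → 1/5000 → 1/6400 — 1 2/3 stops shorter (darker).
ISO: unchanged.
Net: +1/3 −1 2/3 = −1 1/3 stops.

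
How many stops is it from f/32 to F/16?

f/32 → f/22 → f/16 — count the steps: 2 stops.

2 stops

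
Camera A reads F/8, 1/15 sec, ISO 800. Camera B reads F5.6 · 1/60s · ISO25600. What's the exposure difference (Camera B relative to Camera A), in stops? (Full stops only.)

Aperture: f/8 → f/5.6 — 1 stop opened up (brighter).
Shutter speed: 1/15 → 1/30 → 1/60 — 2 stops faster (darker).
ISO: 800 → 1600 → 3200 → 6400 → 12800 → 25600 — 5 stops higher (brighter).
Net: +1 −2 +5 = +4 stops.

4 stops brighter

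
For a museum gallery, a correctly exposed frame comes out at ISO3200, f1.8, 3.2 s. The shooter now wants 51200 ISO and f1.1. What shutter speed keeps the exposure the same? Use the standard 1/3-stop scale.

ISO: 3200 → 4000 → 5000 → 6400 → 8000 → 10000 → 12800 → 16000 → 20000 → 25600 → 32000 → 40000 → 51200 — 4 stops higher (brighter).
Aperture: f/1.8 → f/1.6 → f/1.4 → f/1.2 → f/1.1 — 1 1/3 stops wider (brighter).
Net change so far: 5 1/3 stops brighter. Offset with the shutter speed: 3.2 → 2.5 → 2 → 1.6 → 1.3 → 1 → 0.8 → 0.6 → 0.5 → 0.4 → 0.3 → 1/4 → 1/5 → 1/6 → 1/8 → 1/10 → 1/13.

1/13s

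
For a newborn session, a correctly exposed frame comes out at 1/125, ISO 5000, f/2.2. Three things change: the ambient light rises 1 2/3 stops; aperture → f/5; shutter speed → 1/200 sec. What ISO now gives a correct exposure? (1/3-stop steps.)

Scene light: 1 2/3 stops brighter.
Aperture: f/2.2 → f/2.5 → f/2.8 → f/3.2 → f/3.5 → f/4 → f/4.5 → f/5 — 2 1/3 stops stopped down (darker).
Shutter speed: 1/125 → 1/160 → 1/200 — 2/3 stop faster (darker).
Net so far: 1 1/3 stops darker. ISO: 5000 → 6400 → 8000 → 10000 → 12800.

ISO 12800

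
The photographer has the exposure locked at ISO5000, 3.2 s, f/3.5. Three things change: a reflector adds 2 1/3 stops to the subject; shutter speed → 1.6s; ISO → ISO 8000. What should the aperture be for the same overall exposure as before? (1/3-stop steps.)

Scene light: 2 1/3 stops brighter.
Shutter speed: 3.2 → 2.5 → 2 → 1.6 — 1 stop shorter (darker).
ISO: 5000 → 6400 → 8000 — 2/3 stop higher (brighter).
Net so far: 2 stops brighter. Aperture: f/3.5 → f/4 → f/4.5 → f/5 → f/5.6 → f/6.3 → f/7.1.

f/7.1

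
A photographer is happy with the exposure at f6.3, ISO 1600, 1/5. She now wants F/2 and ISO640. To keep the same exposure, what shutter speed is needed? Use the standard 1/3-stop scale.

1/20s

Aperture: f/6.3 → f/5.6 → f/5 → f/4.5 → f/4 → f/3.5 → f/3.2 → f/2.8 → f/2.5 → f/2.2 → f/2 — 3 1/3 stops opened up (brighter).
ISO: 1600 → 1250 → 1000 → 800 → 640 — 1 1/3 stops dropped (darker).
Net change so far: 2 stops brighter. Offset with the shutter speed: 1/5 → 1/6 → 1/8 → 1/10 → 1/13 → 1/15 → 1/20.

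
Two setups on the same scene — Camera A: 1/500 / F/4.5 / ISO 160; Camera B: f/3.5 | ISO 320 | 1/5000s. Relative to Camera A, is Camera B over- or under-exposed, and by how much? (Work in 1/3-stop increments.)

1 2/3 stops darker

Aperture: f/4.5 → f/4 → f/3.5 — 2/3 stop wider (brighter).
Shutter speed: 1/500 → 1/640 → 1/800 → 1/1000 → 1/1250 → 1/1600 → 1/2000 → 1/2500 → 1/3200 → 1/4000 → 1/5000 — 3 1/3 stops shorter (darker).
ISO: 160 → 200 → 250 → 320 — 1 stop raised (brighter).
Net: +2/3 −3 1/3 +1 = −1 2/3 stops.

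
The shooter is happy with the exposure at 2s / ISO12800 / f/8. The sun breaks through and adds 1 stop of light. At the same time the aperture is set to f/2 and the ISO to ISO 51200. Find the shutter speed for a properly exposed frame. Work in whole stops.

Scene light: 1 stop brighter.
Aperture: f/8 → f/5.6 → f/4 → f/2.8 → f/2 — 4 stops wider (brighter).
ISO: 12800 → 25600 → 51200 — 2 stops higher (brighter).
Net so far: 7 stops brighter. Shutter speed: 2 → 1 → 1/2 → 1/4 → 1/8 → 1/15 → 1/30 → 1/60.

1/60s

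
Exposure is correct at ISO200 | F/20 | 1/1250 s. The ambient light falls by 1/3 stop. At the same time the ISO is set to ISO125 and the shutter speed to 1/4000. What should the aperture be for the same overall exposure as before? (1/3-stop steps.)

f/8

Scene light: 1/3 stop darker.
ISO: 200 → 160 → 125 — 2/3 stop lower (darker).
Shutter speed: 1/1250 → 1/1600 → 1/2000 → 1/2500 → 1/3200 → 1/4000 — 1 2/3 stops shorter (darker).
Net so far: 2 2/3 stops darker. Aperture: f/20 → f/18 → f/16 → f/14 → f/13 → f/11 → f/10 → f/9 → f/8.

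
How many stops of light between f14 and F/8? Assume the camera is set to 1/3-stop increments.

1 2/3 stops

f/14 → f/13 → f/11 → f/10 → f/9 → f/8 — count the steps: 5 third-stops = 1 2/3 stops.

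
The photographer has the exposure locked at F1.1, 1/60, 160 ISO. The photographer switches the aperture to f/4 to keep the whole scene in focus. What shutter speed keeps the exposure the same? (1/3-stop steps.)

1/5s

Aperture: f/1.1 → f/1.2 → f/1.4 → f/1.6 → f/1.8 → f/2 → f/2.2 → f/2.5 → f/2.8 → f/3.2 → f/3.5 → f/4 — 3 2/3 stops stopped down (darker).
Need 3 2/3 stops brighter from the shutter speed: 1/60 → 1/50 → 1/40 → 1/30 → 1/25 → 1/20 → 1/15 → 1/13 → 1/10 → 1/8 → 1/6 → 1/5.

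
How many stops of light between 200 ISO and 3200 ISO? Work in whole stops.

4 stops

200 → 400 → 800 → 1600 → 3200 — count the steps: 4 stops.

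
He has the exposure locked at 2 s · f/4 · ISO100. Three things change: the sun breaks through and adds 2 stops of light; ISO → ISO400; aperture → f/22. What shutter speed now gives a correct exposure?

Scene light: 2 stops brighter.
ISO: 100 → 200 → 400 — 2 stops higher (brighter).
Aperture: f/4 → f/5.6 → f/8 → f/11 → f/16 → f/22 — 5 stops smaller aperture (darker).
Net so far: 1 stop darker. Shutter speed: 2 → 4.

4 s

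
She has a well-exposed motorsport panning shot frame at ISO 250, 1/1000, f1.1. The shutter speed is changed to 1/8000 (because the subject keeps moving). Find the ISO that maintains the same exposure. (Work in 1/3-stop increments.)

ISO 2000

Shutter speed: 1/1000 → 1/1250 → 1/1600 → 1/2000 → 1/2500 → 1/3200 → 1/4000 → 1/5000 → 1/6400 → 1/8000 — 3 stops faster (darker).
Need 3 stops brighter from the ISO: 250 → 320 → 400 → 500 → 640 → 800 → 1000 → 1250 → 1600 → 2000.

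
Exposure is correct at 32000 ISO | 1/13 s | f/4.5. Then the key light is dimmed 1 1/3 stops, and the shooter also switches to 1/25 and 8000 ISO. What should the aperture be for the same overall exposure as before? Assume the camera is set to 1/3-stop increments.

f/1.0

Scene light: 1 1/3 stops darker.
Shutter speed: 1/13 → 1/15 → 1/20 → 1/25 — 1 stop shorter (darker).
ISO: 32000 → 25600 → 20000 → 16000 → 12800 → 10000 → 8000 — 2 stops lower (darker).
Net so far: 4 1/3 stops darker. Aperture: f/4.5 → f/4 → f/3.5 → f/3.2 → f/2.8 → f/2.5 → f/2.2 → f/2 → f/1.8 → f/1.6 → f/1.4 → f/1.2 → f/1.1 → f/1.0.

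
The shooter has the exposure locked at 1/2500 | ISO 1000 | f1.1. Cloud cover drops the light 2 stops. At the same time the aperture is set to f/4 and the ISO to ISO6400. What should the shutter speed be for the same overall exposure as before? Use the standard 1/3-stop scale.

1/320s

Scene light: 2 stops darker.
Aperture: f/1.1 → f/1.2 → f/1.4 → f/1.6 → f/1.8 → f/2 → f/2.2 → f/2.5 → f/2.8 → f/3.2 → f/3.5 → f/4 — 3 2/3 stops narrower (darker).
ISO: 1000 → 1250 → 1600 → 2000 → 2500 → 3200 → 4000 → 5000 → 6400 — 2 2/3 stops raised (brighter).
Net so far: 3 stops darker. Shutter speed: 1/2500 → 1/2000 → 1/1600 → 1/1250 → 1/1000 → 1/800 → 1/640 → 1/500 → 1/400 → 1/320.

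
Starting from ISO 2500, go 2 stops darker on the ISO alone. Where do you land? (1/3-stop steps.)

ISO: 2500 → 2000 → 1600 → 1250 → 1000 → 800 → 640 — 2 stops dropped (darker).

ISO 640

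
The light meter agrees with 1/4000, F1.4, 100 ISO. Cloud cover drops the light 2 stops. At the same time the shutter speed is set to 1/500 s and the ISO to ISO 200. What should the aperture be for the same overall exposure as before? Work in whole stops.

Scene light: 2 stops darker.
Shutter speed: 1/4000 → 1/2000 → 1/1000 → 1/500 — 3 stops slower (brighter).
ISO: 100 → 200 — 1 stop raised (brighter).
Net so far: 2 stops brighter. Aperture: f/1.4 → f/2 → f/2.8.

f/2.8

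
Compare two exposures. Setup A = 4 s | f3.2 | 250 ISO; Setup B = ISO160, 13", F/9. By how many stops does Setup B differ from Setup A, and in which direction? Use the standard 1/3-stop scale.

2 stops darker

Aperture: f/3.2 → f/3.5 → f/4 → f/4.5 → f/5 → f/5.6 → f/6.3 → f/7.1 → f/8 → f/9 — 3 stops narrower (darker).
Shutter speed: 4 → 5 → 6 → 8 → 10 → 13 — 1 2/3 stops slower (brighter).
ISO: 250 → 200 → 160 — 2/3 stop dropped (darker).
Net: −3 +1 2/3 −2/3 = −2 stops.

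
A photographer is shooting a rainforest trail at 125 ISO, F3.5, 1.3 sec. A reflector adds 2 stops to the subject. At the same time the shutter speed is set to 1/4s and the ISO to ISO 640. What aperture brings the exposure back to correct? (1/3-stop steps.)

f/7.1

Scene light: 2 stops brighter.
Shutter speed: 1.3 → 1 → 0.8 → 0.6 → 0.5 → 0.4 → 0.3 → 1/4 — 2 1/3 stops shorter (darker).
ISO: 125 → 160 → 200 → 250 → 320 → 400 → 500 → 640 — 2 1/3 stops raised (brighter).
Net so far: 2 stops brighter. Aperture: f/3.5 → f/4 → f/4.5 → f/5 → f/5.6 → f/6.3 → f/7.1.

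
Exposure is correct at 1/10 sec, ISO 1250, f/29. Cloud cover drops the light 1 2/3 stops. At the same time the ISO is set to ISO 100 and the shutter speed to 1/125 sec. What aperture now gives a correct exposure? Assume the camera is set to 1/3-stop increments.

Scene light: 1 2/3 stops darker.
ISO: 1250 → 1000 → 800 → 640 → 500 → 400 → 320 → 250 → 200 → 160 → 125 → 100 — 3 2/3 stops lower (darker).
Shutter speed: 1/10 → 1/13 → 1/15 → 1/20 → 1/25 → 1/30 → 1/40 → 1/50 → 1/60 → 1/80 → 1/100 → 1/125 — 3 2/3 stops shorter (darker).
Net so far: 9 stops darker. Aperture: f/29 → f/25 → f/22 → f/20 → f/18 → f/16 → f/14 → f/13 → f/11 → f/10 → f/9 → f/8 → f/7.1 → f/6.3 → f/5.6 → f/5 → f/4.5 → f/4 → f/3.5 → f/3.2 → f/2.8 → f/2.5 → f/2.2 → f/2 → f/1.8 → f/1.6 → f/1.4 → f/1.2.

f/1.2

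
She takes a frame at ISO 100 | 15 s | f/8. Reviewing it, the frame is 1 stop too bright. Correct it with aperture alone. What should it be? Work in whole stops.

Overexposed by 1 stop → need 1 stop darker.
Aperture: f/8 → f/11.

f/11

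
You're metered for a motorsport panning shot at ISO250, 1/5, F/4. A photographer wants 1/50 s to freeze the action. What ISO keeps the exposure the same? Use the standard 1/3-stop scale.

Shutter speed: 1/5 → 1/6 → 1/8 → 1/10 → 1/13 → 1/15 → 1/20 → 1/25 → 1/30 → 1/40 → 1/50 — 3 1/3 stops faster (darker).
Need 3 1/3 stops brighter from the ISO: 250 → 320 → 400 → 500 → 640 → 800 → 1000 → 1250 → 1600 → 2000 → 2500.

ISO 2500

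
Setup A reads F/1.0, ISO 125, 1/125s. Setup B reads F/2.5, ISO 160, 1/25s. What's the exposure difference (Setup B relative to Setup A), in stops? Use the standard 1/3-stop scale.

Aperture: f/1.0 → f/1.1 → f/1.2 → f/1.4 → f/1.6 → f/1.8 → f/2 → f/2.2 → f/2.5 — 2 2/3 stops stopped down (darker).
Shutter speed: 1/125 → 1/100 → 1/80 → 1/60 → 1/50 → 1/40 → 1/30 → 1/25 — 2 1/3 stops longer (brighter).
ISO: 125 → 160 — 1/3 stop higher (brighter).
Net: −2 2/3 +2 1/3 +1/3 = 0 stops.

same exposure (0 stops)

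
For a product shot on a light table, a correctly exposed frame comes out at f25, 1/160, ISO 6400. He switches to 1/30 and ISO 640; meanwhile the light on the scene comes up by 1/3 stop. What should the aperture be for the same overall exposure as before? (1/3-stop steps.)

f/20

Scene light: 1/3 stop brighter.
Shutter speed: 1/160 → 1/125 → 1/100 → 1/80 → 1/60 → 1/50 → 1/40 → 1/30 — 2 1/3 stops slower (brighter).
ISO: 6400 → 5000 → 4000 → 3200 → 2500 → 2000 → 1600 → 1250 → 1000 → 800 → 640 — 3 1/3 stops dropped (darker).
Net so far: 2/3 stop darker. Aperture: f/25 → f/22 → f/20.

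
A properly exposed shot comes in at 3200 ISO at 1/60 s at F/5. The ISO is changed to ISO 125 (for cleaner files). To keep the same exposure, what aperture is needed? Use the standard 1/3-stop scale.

ISO: 3200 → 2500 → 2000 → 1600 → 1250 → 1000 → 800 → 640 → 500 → 400 → 320 → 250 → 200 → 160 → 125 — 4 2/3 stops dropped (darker).
Need 4 2/3 stops brighter from the aperture: f/5 → f/4.5 → f/4 → f/3.5 → f/3.2 → f/2.8 → f/2.5 → f/2.2 → f/2 → f/1.8 → f/1.6 → f/1.4 → f/1.2 → f/1.1 → f/1.0.

f/1.0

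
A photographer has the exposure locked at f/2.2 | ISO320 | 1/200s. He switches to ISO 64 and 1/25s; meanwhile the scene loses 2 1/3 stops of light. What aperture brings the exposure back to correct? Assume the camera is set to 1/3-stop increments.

Scene light: 2 1/3 stops darker.
ISO: 320 → 250 → 200 → 160 → 125 → 100 → 80 → 64 — 2 1/3 stops dropped (darker).
Shutter speed: 1/200 → 1/160 → 1/125 → 1/100 → 1/80 → 1/60 → 1/50 → 1/40 → 1/30 → 1/25 — 3 stops slower (brighter).
Net so far: 1 2/3 stops darker. Aperture: f/2.2 → f/2 → f/1.8 → f/1.6 → f/1.4 → f/1.2.

f/1.2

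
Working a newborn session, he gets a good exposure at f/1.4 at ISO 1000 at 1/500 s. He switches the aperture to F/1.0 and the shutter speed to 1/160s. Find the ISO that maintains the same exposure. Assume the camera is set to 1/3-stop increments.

ISO 160

Aperture: f/1.4 → f/1.2 → f/1.1 → f/1.0 — 1 stop opened up (brighter).
Shutter speed: 1/500 → 1/400 → 1/320 → 1/250 → 1/200 → 1/160 — 1 2/3 stops slower (brighter).
Net change so far: 2 2/3 stops brighter. Offset with the ISO: 1000 → 800 → 640 → 500 → 400 → 320 → 250 → 200 → 160.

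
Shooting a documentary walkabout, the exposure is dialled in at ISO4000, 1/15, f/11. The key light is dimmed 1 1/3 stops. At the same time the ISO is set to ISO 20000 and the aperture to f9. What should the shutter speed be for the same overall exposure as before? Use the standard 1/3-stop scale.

1/50s

Scene light: 1 1/3 stops darker.
ISO: 4000 → 5000 → 6400 → 8000 → 10000 → 12800 → 16000 → 20000 — 2 1/3 stops higher (brighter).
Aperture: f/11 → f/10 → f/9 — 2/3 stop opened up (brighter).
Net so far: 1 2/3 stops brighter. Shutter speed: 1/15 → 1/20 → 1/25 → 1/30 → 1/40 → 1/50.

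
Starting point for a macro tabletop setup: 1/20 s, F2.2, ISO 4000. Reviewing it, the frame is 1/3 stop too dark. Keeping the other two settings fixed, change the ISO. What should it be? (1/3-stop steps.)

ISO 5000

Underexposed by 1/3 stop → need 1/3 stop brighter.
ISO: 4000 → 5000.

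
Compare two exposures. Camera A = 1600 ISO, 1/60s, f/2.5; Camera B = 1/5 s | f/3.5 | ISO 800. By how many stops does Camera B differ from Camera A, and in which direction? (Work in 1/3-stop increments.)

1 2/3 stops brighter

Aperture: f/2.5 → f/2.8 → f/3.2 → f/3.5 — 1 stop stopped down (darker).
Shutter speed: 1/60 → 1/50 → 1/40 → 1/30 → 1/25 → 1/20 → 1/15 → 1/13 → 1/10 → 1/8 → 1/6 → 1/5 — 3 2/3 stops slower (brighter).
ISO: 1600 → 1250 → 1000 → 800 — 1 stop dropped (darker).
Net: −1 +3 2/3 −1 = +1 2/3 stops.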